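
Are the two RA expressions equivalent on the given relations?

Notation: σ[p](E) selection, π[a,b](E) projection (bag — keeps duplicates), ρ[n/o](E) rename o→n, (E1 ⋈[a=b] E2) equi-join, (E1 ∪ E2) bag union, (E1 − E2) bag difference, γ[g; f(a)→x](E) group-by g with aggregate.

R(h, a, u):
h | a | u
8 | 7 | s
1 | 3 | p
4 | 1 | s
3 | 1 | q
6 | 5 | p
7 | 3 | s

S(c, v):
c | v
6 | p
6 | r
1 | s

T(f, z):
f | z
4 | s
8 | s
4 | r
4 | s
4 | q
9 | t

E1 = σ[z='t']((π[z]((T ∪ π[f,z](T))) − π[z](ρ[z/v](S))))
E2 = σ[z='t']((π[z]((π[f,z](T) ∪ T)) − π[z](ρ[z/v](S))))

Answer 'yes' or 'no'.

E1 row counts bottom-up:
  T → 6
  T → 6
  π[f,z](T) → 6
  (T ∪ π[f,z](T)) → 12
  π[z]((T ∪ π[f,z](T))) → 12
  S → 3
  ρ[z/v](S) → 3
  π[z](ρ[z/v](S)) → 3
  (π[z]((T ∪ π[f,z](T))) − π[z](ρ[z/v](S))) → 10
  σ[z='t']((π[z]((T ∪ π[f,z](T))) − π[z](ρ[z/v](S)))) → 2
E2 row counts bottom-up:
  T → 6
  π[f,z](T) → 6
  T → 6
  (π[f,z](T) ∪ T) → 12
  π[z]((π[f,z](T) ∪ T)) → 12
  S → 3
  ρ[z/v](S) → 3
  π[z](ρ[z/v](S)) → 3
  (π[z]((π[f,z](T) ∪ T)) − π[z](ρ[z/v](S))) → 10
  σ[z='t']((π[z]((π[f,z](T) ∪ T)) − π[z](ρ[z/v](S)))) → 2

E1 and E2 produce the same multiset:
z
t
t

yes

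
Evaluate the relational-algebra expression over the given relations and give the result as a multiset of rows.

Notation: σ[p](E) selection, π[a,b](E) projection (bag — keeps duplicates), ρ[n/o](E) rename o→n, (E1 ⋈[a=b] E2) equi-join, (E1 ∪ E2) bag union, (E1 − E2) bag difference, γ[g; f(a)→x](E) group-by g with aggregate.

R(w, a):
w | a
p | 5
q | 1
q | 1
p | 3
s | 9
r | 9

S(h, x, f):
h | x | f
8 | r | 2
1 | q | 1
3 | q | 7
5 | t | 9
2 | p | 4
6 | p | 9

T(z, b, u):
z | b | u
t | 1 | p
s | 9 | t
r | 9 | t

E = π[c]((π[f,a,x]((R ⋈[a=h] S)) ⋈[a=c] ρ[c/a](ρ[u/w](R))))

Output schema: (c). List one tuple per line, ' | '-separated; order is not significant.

Stepwise |·|:
  R → 6
  S → 6
  (R ⋈[a=h] S) → 4
  π[f,a,x]((R ⋈[a=h] S)) → 4
  R → 6
  ρ[u/w](R) → 6
  ρ[c/a](ρ[u/w](R)) → 6
  (π[f,a,x]((R ⋈[a=h] S)) ⋈[a=c] ρ[c/a](ρ[u/w](R))) → 6
  π[c]((π[f,a,x]((R ⋈[a=h] S)) ⋈[a=c] ρ[c/a](ρ[u/w](R)))) → 6

== RESULT ==
c
1
1
1
1
3
5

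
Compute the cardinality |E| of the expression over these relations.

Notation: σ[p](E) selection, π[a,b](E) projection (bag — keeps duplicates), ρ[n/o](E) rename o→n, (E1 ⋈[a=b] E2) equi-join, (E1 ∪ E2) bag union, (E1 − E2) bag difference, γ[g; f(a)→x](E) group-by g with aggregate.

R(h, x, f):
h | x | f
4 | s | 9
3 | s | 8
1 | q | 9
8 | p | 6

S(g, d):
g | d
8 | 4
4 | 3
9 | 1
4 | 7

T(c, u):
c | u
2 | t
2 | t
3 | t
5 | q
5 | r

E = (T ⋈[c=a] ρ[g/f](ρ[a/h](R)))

Subexpression sizes:
  T → 5
  R → 4
  ρ[a/h](R) → 4
  ρ[g/f](ρ[a/h](R)) → 4
  (T ⋈[c=a] ρ[g/f](ρ[a/h](R))) → 1

|E| = 1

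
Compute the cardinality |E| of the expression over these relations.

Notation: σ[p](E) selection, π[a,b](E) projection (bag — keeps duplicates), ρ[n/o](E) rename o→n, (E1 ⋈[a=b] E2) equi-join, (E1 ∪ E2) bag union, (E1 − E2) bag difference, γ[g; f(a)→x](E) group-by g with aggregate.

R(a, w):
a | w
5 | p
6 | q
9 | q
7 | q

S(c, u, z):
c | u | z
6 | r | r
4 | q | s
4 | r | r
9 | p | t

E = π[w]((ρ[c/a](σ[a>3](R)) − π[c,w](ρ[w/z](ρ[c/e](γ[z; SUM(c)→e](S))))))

Per-node cardinality:
  R → 4
  σ[a>3](R) → 4
  ρ[c/a](σ[a>3](R)) → 4
  S → 4
  γ[z; SUM(c)→e](S) → 3
  ρ[c/e](γ[z; SUM(c)→e](S)) → 3
  ρ[w/z](ρ[c/e](γ[z; SUM(c)→e](S))) → 3
  π[c,w](ρ[w/z](ρ[c/e](γ[z; SUM(c)→e](S)))) → 3
  (ρ[c/a](σ[a>3](R)) − π[c,w](ρ[w/z](ρ[c/e](γ[z; SUM(c)→e](S))))) → 4
  π[w]((ρ[c/a](σ[a>3](R)) − π[c,w](ρ[w/z](ρ[c/e](γ[z; SUM(c)→e](S)))))) → 4

|E| = 4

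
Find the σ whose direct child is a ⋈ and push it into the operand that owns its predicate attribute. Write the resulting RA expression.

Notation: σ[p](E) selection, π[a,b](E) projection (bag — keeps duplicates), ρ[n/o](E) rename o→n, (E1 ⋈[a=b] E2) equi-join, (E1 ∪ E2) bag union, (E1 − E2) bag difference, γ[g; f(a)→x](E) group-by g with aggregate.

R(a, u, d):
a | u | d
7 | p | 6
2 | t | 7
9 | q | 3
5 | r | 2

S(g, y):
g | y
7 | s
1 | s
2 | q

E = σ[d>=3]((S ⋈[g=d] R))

σ filters on d, owned by the right side.
E' = (S ⋈[g=d] σ[d>=3](R))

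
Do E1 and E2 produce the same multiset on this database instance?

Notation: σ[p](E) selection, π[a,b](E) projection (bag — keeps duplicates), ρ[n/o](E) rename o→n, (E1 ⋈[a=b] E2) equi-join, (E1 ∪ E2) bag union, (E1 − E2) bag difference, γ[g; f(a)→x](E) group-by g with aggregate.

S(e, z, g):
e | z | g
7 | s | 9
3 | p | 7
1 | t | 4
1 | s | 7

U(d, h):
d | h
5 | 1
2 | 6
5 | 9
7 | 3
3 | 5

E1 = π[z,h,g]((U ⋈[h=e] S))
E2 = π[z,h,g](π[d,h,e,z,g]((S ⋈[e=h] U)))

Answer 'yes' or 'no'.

E1 subexpression sizes:
  U → 5
  S → 4
  (U ⋈[h=e] S) → 3
  π[z,h,g]((U ⋈[h=e] S)) → 3
E2 subexpression sizes:
  S → 4
  U → 5
  (S ⋈[e=h] U) → 3
  π[d,h,e,z,g]((S ⋈[e=h] U)) → 3
  π[z,h,g](π[d,h,e,z,g]((S ⋈[e=h] U))) → 3

E1 and E2 produce the same multiset:
z | h | g
p | 3 | 7
s | 1 | 7
t | 1 | 4

yes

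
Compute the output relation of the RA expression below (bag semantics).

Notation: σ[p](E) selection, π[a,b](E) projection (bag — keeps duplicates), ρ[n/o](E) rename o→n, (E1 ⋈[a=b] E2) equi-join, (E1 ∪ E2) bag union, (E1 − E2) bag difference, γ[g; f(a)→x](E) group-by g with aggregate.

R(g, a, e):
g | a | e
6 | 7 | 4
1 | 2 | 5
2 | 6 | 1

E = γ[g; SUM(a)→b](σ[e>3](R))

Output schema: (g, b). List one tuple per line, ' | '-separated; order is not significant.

Stepwise |·|:
  R → 3
  σ[e>3](R) → 2
  γ[g; SUM(a)→b](σ[e>3](R)) → 2

== RESULT ==
g | b
1 | 2
6 | 7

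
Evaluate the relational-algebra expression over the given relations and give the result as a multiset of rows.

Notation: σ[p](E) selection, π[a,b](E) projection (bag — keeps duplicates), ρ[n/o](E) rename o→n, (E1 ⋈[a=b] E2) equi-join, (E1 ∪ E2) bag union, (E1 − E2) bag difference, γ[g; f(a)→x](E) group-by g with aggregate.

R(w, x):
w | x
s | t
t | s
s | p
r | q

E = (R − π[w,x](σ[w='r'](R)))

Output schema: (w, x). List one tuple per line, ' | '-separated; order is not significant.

Stepwise |·|:
  R → 4
  R → 4
  σ[w='r'](R) → 1
  π[w,x](σ[w='r'](R)) → 1
  (R − π[w,x](σ[w='r'](R))) → 3

== RESULT ==
w | x
s | p
s | t
t | s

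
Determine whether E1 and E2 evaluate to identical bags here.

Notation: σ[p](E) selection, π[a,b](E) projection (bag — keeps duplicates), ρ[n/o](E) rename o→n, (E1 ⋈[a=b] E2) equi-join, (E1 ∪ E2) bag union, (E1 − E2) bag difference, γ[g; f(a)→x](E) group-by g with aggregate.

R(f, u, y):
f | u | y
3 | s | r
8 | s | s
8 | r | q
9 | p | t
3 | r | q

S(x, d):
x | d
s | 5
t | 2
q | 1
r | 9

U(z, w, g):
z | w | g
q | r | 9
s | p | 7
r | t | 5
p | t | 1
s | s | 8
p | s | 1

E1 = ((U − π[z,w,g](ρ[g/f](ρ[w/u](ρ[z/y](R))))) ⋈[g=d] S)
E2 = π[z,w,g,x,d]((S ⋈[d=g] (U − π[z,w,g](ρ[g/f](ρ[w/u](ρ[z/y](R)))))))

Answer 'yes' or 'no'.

E1 stepwise |·|:
  U → 6
  R → 5
  ρ[z/y](R) → 5
  ρ[w/u](ρ[z/y](R)) → 5
  ρ[g/f](ρ[w/u](ρ[z/y](R))) → 5
  π[z,w,g](ρ[g/f](ρ[w/u](ρ[z/y](R)))) → 5
  (U − π[z,w,g](ρ[g/f](ρ[w/u](ρ[z/y](R))))) → 5
  S → 4
  ((U − π[z,w,g](ρ[g/f](ρ[w/u](ρ[z/y](R))))) ⋈[g=d] S) → 4
E2 stepwise |·|:
  S → 4
  U → 6
  R → 5
  ρ[z/y](R) → 5
  ρ[w/u](ρ[z/y](R)) → 5
  ρ[g/f](ρ[w/u](ρ[z/y](R))) → 5
  π[z,w,g](ρ[g/f](ρ[w/u](ρ[z/y](R)))) → 5
  (U − π[z,w,g](ρ[g/f](ρ[w/u](ρ[z/y](R))))) → 5
  (S ⋈[d=g] (U − π[z,w,g](ρ[g/f](ρ[w/u](ρ[z/y](R)))))) → 4
  π[z,w,g,x,d]((S ⋈[d=g] (U − π[z,w,g](ρ[g/f](ρ[w/u](ρ[z/y](R))))))) → 4

E1 and E2 produce the same multiset:
z | w | g | x | d
p | s | 1 | q | 1
p | t | 1 | q | 1
q | r | 9 | r | 9
r | t | 5 | s | 5

yes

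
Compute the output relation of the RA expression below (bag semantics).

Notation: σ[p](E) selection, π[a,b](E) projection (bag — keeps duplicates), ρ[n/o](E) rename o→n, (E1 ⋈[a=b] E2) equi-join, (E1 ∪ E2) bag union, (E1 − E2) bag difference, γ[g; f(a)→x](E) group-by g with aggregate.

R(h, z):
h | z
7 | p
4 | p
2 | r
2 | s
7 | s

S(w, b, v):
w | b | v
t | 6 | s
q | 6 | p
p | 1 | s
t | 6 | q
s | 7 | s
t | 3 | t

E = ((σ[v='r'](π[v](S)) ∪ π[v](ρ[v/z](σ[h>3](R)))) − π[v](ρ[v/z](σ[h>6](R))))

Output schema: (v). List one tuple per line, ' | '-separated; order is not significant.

Per-node cardinality:
  S → 6
  π[v](S) → 6
  σ[v='r'](π[v](S)) → 0
  R → 5
  σ[h>3](R) → 3
  ρ[v/z](σ[h>3](R)) → 3
  π[v](ρ[v/z](σ[h>3](R))) → 3
  (σ[v='r'](π[v](S)) ∪ π[v](ρ[v/z](σ[h>3](R)))) → 3
  R → 5
  σ[h>6](R) → 2
  ρ[v/z](σ[h>6](R)) → 2
  π[v](ρ[v/z](σ[h>6](R))) → 2
  ((σ[v='r'](π[v](S)) ∪ π[v](ρ[v/z](σ[h>3](R)))) − π[v](ρ[v/z](σ[h>6](R)))) → 1

== RESULT ==
v
p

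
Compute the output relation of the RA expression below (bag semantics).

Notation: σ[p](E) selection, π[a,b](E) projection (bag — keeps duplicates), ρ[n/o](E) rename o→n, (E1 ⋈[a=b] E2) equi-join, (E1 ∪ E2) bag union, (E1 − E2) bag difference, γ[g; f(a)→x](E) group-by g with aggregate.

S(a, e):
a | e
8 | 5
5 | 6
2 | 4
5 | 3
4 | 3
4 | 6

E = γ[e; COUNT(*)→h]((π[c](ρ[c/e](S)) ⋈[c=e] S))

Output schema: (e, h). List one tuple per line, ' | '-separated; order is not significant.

Per-node cardinality:
  S → 6
  ρ[c/e](S) → 6
  π[c](ρ[c/e](S)) → 6
  S → 6
  (π[c](ρ[c/e](S)) ⋈[c=e] S) → 10
  γ[e; COUNT(*)→h]((π[c](ρ[c/e](S)) ⋈[c=e] S)) → 4

== RESULT ==
e | h
3 | 4
4 | 1
5 | 1
6 | 4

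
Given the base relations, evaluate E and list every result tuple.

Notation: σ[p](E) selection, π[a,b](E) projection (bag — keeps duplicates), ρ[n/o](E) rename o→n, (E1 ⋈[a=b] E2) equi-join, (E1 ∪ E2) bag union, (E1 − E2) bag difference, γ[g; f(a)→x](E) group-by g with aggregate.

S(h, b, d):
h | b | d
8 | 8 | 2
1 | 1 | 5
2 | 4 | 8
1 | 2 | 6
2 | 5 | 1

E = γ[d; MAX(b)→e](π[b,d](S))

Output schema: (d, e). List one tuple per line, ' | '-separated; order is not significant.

Stepwise |·|:
  S → 5
  π[b,d](S) → 5
  γ[d; MAX(b)→e](π[b,d](S)) → 5

== RESULT ==
d | e
1 | 5
2 | 8
5 | 1
6 | 2
8 | 4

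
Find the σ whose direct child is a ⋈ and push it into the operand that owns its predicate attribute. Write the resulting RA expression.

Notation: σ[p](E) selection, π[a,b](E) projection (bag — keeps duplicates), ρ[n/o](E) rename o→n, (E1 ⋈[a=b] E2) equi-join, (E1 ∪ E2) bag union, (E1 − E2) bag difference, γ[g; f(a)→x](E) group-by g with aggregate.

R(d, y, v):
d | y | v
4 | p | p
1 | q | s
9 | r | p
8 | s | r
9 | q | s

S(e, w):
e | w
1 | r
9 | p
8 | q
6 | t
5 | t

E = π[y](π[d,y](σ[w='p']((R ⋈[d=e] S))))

σ filters on w, owned by the right side.
E' = π[y](π[d,y]((R ⋈[d=e] σ[w='p'](S))))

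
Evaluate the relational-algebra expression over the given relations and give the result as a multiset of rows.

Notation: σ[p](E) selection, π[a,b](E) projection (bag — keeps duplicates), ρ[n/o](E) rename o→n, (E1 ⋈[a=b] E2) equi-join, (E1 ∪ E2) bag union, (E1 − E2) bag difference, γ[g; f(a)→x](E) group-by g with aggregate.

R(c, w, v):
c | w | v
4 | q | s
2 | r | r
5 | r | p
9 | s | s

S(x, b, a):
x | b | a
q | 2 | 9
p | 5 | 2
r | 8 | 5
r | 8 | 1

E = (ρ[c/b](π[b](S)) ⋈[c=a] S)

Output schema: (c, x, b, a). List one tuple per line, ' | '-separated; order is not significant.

Stepwise |·|:
  S → 4
  π[b](S) → 4
  ρ[c/b](π[b](S)) → 4
  S → 4
  (ρ[c/b](π[b](S)) ⋈[c=a] S) → 2

== RESULT ==
c | x | b | a
2 | p | 5 | 2
5 | r | 8 | 5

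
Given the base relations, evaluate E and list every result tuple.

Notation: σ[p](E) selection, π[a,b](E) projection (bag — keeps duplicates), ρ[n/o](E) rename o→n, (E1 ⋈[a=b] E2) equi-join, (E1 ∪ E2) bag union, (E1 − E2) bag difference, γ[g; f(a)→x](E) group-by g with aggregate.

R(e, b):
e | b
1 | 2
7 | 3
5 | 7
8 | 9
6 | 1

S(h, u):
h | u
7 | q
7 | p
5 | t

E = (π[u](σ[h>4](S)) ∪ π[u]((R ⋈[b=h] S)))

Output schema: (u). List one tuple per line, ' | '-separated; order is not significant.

Subexpression sizes:
  S → 3
  σ[h>4](S) → 3
  π[u](σ[h>4](S)) → 3
  R → 5
  S → 3
  (R ⋈[b=h] S) → 2
  π[u]((R ⋈[b=h] S)) → 2
  (π[u](σ[h>4](S)) ∪ π[u]((R ⋈[b=h] S))) → 5

== RESULT ==
u
p
p
q
q
t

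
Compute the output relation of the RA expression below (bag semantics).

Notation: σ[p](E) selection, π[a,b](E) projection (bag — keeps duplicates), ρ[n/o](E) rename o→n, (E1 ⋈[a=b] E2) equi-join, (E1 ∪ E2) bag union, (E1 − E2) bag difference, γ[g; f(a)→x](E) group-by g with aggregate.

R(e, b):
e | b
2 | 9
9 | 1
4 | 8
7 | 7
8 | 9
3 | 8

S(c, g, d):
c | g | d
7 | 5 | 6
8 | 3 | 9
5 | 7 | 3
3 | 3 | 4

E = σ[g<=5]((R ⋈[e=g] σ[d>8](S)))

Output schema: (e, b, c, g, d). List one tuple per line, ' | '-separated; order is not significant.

Subexpression sizes:
  R → 6
  S → 4
  σ[d>8](S) → 1
  (R ⋈[e=g] σ[d>8](S)) → 1
  σ[g<=5]((R ⋈[e=g] σ[d>8](S))) → 1

== RESULT ==
e | b | c | g | d
3 | 8 | 8 | 3 | 9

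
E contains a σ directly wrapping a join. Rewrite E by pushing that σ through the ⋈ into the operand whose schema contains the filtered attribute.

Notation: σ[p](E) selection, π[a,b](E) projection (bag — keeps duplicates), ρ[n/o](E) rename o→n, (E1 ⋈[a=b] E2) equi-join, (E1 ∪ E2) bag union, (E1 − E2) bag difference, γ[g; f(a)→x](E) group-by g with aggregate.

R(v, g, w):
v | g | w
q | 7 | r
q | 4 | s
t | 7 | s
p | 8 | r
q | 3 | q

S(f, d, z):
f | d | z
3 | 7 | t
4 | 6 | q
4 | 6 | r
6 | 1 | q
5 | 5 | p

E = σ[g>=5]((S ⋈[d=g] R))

σ filters on g, owned by the right side.
E' = (S ⋈[d=g] σ[g>=5](R))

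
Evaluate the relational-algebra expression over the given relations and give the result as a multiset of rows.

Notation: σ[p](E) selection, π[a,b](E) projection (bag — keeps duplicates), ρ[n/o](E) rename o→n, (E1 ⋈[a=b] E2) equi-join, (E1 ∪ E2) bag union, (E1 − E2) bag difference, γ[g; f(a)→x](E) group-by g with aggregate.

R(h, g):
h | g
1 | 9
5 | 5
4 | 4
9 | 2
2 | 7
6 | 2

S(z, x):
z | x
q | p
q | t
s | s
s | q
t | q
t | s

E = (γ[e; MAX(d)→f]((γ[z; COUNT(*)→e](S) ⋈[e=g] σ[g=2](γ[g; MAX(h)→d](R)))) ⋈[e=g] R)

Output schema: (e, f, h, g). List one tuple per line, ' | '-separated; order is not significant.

Row counts bottom-up:
  S → 6
  γ[z; COUNT(*)→e](S) → 3
  R → 6
  γ[g; MAX(h)→d](R) → 5
  σ[g=2](γ[g; MAX(h)→d](R)) → 1
  (γ[z; COUNT(*)→e](S) ⋈[e=g] σ[g=2](γ[g; MAX(h)→d](R))) → 3
  γ[e; MAX(d)→f]((γ[z; COUNT(*)→e](S) ⋈[e=g] σ[g=2](γ[g; MAX(h)→d](R)))) → 1
  R → 6
  (γ[e; MAX(d)→f]((γ[z; COUNT(*)→e](S) ⋈[e=g] σ[g=2](γ[g; MAX(h)→d](R)))) ⋈[e=g] R) → 2

== RESULT ==
e | f | h | g
2 | 9 | 6 | 2
2 | 9 | 9 | 2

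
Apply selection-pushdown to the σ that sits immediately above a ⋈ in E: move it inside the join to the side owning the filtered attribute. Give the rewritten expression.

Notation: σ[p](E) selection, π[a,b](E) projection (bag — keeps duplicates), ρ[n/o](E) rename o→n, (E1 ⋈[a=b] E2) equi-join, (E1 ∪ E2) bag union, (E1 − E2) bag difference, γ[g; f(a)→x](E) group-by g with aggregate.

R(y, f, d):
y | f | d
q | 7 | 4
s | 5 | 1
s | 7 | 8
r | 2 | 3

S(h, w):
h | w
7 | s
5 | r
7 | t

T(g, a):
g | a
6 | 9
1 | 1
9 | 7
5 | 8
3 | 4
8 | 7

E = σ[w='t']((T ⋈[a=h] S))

σ filters on w, owned by the right side.
E' = (T ⋈[a=h] σ[w='t'](S))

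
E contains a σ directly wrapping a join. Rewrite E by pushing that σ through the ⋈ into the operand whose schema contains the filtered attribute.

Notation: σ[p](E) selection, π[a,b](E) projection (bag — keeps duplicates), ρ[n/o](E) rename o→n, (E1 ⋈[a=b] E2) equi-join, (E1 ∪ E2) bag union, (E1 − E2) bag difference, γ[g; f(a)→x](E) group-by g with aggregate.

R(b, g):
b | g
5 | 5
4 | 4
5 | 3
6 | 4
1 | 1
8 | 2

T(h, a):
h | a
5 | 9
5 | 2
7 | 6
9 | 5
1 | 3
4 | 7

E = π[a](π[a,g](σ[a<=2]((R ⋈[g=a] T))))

σ filters on a, owned by the right side.
E' = π[a](π[a,g]((R ⋈[g=a] σ[a<=2](T))))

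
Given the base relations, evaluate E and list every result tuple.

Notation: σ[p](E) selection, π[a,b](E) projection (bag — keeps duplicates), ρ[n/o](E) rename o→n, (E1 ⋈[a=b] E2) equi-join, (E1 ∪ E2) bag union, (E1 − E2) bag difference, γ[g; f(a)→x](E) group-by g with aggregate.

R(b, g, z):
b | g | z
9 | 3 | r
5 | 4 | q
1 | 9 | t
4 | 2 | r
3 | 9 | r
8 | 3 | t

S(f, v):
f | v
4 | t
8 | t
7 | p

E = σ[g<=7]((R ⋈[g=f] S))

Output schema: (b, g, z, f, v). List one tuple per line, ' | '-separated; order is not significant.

Per-node cardinality:
  R → 6
  S → 3
  (R ⋈[g=f] S) → 1
  σ[g<=7]((R ⋈[g=f] S)) → 1

== RESULT ==
b | g | z | f | v
5 | 4 | q | 4 | t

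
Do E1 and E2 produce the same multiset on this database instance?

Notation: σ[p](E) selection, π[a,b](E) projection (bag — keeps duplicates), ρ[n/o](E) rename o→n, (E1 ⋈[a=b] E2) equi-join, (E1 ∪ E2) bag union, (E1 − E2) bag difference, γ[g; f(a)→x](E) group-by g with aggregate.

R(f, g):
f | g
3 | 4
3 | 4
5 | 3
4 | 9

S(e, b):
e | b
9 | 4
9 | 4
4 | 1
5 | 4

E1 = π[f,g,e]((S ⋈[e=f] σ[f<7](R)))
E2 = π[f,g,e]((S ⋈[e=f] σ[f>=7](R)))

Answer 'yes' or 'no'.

E1 subexpression sizes:
  S → 4
  R → 4
  σ[f<7](R) → 4
  (S ⋈[e=f] σ[f<7](R)) → 2
  π[f,g,e]((S ⋈[e=f] σ[f<7](R))) → 2
E2 subexpression sizes:
  S → 4
  R → 4
  σ[f>=7](R) → 0
  (S ⋈[e=f] σ[f>=7](R)) → 0
  π[f,g,e]((S ⋈[e=f] σ[f>=7](R))) → 0

E1 result:
f | g | e
4 | 9 | 4
5 | 3 | 5
E2 result:
f | g | e
(0 rows)
Witness: (4, 9, 4) appears 1× in E1 but 0× in E2.

no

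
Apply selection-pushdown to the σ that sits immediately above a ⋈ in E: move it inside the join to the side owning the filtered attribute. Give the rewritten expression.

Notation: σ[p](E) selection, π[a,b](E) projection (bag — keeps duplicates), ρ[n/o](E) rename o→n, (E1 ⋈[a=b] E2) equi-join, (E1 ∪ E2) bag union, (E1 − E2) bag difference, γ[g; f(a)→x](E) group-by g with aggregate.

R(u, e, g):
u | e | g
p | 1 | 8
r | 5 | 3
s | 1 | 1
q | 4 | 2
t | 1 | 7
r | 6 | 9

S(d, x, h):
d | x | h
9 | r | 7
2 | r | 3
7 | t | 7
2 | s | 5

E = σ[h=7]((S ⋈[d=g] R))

σ filters on h, owned by the left side.
E' = (σ[h=7](S) ⋈[d=g] R)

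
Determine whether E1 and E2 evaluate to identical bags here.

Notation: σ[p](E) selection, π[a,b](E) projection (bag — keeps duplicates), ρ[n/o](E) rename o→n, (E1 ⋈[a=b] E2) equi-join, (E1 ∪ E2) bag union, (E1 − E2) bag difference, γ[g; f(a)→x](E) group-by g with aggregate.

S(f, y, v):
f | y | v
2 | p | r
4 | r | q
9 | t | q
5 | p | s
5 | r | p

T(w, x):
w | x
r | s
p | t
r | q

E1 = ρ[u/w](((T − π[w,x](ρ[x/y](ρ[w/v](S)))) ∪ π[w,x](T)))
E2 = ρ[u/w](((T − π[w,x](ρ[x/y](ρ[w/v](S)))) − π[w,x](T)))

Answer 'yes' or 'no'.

E1 stepwise |·|:
  T → 3
  S → 5
  ρ[w/v](S) → 5
  ρ[x/y](ρ[w/v](S)) → 5
  π[w,x](ρ[x/y](ρ[w/v](S))) → 5
  (T − π[w,x](ρ[x/y](ρ[w/v](S)))) → 3
  T → 3
  π[w,x](T) → 3
  ((T − π[w,x](ρ[x/y](ρ[w/v](S)))) ∪ π[w,x](T)) → 6
  ρ[u/w](((T − π[w,x](ρ[x/y](ρ[w/v](S)))) ∪ π[w,x](T))) → 6
E2 stepwise |·|:
  T → 3
  S → 5
  ρ[w/v](S) → 5
  ρ[x/y](ρ[w/v](S)) → 5
  π[w,x](ρ[x/y](ρ[w/v](S))) → 5
  (T − π[w,x](ρ[x/y](ρ[w/v](S)))) → 3
  T → 3
  π[w,x](T) → 3
  ((T − π[w,x](ρ[x/y](ρ[w/v](S)))) − π[w,x](T)) → 0
  ρ[u/w](((T − π[w,x](ρ[x/y](ρ[w/v](S)))) − π[w,x](T))) → 0

E1 result:
u | x
p | t
p | t
r | q
r | q
r | s
r | s
E2 result:
u | x
(0 rows)
Witness: ('r', 'q') appears 2× in E1 but 0× in E2.

no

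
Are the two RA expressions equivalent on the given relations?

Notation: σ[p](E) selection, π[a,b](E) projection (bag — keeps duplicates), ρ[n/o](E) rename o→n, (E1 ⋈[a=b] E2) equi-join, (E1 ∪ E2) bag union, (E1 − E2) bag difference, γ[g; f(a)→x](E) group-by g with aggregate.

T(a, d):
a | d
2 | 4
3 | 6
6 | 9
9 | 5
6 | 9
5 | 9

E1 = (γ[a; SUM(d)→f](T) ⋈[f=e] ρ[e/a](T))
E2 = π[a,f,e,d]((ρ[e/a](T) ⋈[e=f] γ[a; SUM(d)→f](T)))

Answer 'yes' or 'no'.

E1 row counts bottom-up:
  T → 6
  γ[a; SUM(d)→f](T) → 5
  T → 6
  ρ[e/a](T) → 6
  (γ[a; SUM(d)→f](T) ⋈[f=e] ρ[e/a](T)) → 4
E2 row counts bottom-up:
  T → 6
  ρ[e/a](T) → 6
  T → 6
  γ[a; SUM(d)→f](T) → 5
  (ρ[e/a](T) ⋈[e=f] γ[a; SUM(d)→f](T)) → 4
  π[a,f,e,d]((ρ[e/a](T) ⋈[e=f] γ[a; SUM(d)→f](T))) → 4

E1 and E2 produce the same multiset:
a | f | e | d
3 | 6 | 6 | 9
3 | 6 | 6 | 9
5 | 9 | 9 | 5
9 | 5 | 5 | 9

yes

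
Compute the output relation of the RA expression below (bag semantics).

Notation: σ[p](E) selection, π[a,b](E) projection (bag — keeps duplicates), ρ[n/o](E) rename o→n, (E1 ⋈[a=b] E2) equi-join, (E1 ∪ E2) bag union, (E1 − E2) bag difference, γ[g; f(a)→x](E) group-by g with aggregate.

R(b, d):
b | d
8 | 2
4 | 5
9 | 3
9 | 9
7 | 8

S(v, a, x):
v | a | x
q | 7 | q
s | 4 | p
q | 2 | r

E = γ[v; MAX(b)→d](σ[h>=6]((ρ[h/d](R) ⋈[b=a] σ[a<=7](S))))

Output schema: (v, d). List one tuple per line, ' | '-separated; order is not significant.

Per-node cardinality:
  R → 5
  ρ[h/d](R) → 5
  S → 3
  σ[a<=7](S) → 3
  (ρ[h/d](R) ⋈[b=a] σ[a<=7](S)) → 2
  σ[h>=6]((ρ[h/d](R) ⋈[b=a] σ[a<=7](S))) → 1
  γ[v; MAX(b)→d](σ[h>=6]((ρ[h/d](R) ⋈[b=a] σ[a<=7](S)))) → 1

== RESULT ==
v | d
q | 7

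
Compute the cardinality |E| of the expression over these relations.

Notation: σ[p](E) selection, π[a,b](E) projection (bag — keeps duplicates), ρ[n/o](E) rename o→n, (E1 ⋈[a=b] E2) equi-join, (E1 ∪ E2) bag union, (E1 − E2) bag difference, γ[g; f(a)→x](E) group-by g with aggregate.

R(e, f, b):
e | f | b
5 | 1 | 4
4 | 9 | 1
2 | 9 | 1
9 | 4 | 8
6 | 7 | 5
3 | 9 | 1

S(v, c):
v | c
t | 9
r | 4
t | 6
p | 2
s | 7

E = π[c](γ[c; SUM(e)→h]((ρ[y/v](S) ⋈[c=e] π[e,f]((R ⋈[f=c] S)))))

Row counts bottom-up:
  S → 5
  ρ[y/v](S) → 5
  R → 6
  S → 5
  (R ⋈[f=c] S) → 5
  π[e,f]((R ⋈[f=c] S)) → 5
  (ρ[y/v](S) ⋈[c=e] π[e,f]((R ⋈[f=c] S))) → 4
  γ[c; SUM(e)→h]((ρ[y/v](S) ⋈[c=e] π[e,f]((R ⋈[f=c] S)))) → 4
  π[c](γ[c; SUM(e)→h]((ρ[y/v](S) ⋈[c=e] π[e,f]((R ⋈[f=c] S))))) → 4

|E| = 4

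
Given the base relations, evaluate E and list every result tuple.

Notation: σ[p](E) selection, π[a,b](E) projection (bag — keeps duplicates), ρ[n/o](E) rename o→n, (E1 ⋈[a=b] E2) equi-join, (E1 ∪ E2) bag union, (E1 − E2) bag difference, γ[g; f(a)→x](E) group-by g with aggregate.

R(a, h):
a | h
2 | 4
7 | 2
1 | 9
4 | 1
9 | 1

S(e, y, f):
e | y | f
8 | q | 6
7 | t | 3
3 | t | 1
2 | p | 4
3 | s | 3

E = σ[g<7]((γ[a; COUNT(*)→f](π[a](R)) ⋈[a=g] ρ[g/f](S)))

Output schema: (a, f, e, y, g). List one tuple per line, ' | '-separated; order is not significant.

Stepwise |·|:
  R → 5
  π[a](R) → 5
  γ[a; COUNT(*)→f](π[a](R)) → 5
  S → 5
  ρ[g/f](S) → 5
  (γ[a; COUNT(*)→f](π[a](R)) ⋈[a=g] ρ[g/f](S)) → 2
  σ[g<7]((γ[a; COUNT(*)→f](π[a](R)) ⋈[a=g] ρ[g/f](S))) → 2

== RESULT ==
a | f | e | y | g
1 | 1 | 3 | t | 1
4 | 1 | 2 | p | 4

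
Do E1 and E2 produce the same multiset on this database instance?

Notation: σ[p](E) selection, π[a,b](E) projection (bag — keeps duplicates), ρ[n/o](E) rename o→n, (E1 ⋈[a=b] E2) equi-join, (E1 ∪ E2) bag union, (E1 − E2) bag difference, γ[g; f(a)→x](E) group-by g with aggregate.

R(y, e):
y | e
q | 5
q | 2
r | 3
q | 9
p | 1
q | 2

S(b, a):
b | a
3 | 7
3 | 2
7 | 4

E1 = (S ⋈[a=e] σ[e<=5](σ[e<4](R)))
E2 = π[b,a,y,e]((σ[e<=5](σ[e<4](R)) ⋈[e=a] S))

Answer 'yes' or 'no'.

E1 row counts bottom-up:
  S → 3
  R → 6
  σ[e<4](R) → 4
  σ[e<=5](σ[e<4](R)) → 4
  (S ⋈[a=e] σ[e<=5](σ[e<4](R))) → 2
E2 row counts bottom-up:
  R → 6
  σ[e<4](R) → 4
  σ[e<=5](σ[e<4](R)) → 4
  S → 3
  (σ[e<=5](σ[e<4](R)) ⋈[e=a] S) → 2
  π[b,a,y,e]((σ[e<=5](σ[e<4](R)) ⋈[e=a] S)) → 2

E1 and E2 produce the same multiset:
b | a | y | e
3 | 2 | q | 2
3 | 2 | q | 2

yes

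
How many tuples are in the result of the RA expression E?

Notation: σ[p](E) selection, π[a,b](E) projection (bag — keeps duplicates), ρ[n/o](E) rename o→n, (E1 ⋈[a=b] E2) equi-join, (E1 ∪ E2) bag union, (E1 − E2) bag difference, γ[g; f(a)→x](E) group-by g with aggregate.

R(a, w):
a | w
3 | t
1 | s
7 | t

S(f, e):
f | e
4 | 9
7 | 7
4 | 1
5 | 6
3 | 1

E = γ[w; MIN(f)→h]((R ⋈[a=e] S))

Stepwise |·|:
  R → 3
  S → 5
  (R ⋈[a=e] S) → 3
  γ[w; MIN(f)→h]((R ⋈[a=e] S)) → 2

|E| = 2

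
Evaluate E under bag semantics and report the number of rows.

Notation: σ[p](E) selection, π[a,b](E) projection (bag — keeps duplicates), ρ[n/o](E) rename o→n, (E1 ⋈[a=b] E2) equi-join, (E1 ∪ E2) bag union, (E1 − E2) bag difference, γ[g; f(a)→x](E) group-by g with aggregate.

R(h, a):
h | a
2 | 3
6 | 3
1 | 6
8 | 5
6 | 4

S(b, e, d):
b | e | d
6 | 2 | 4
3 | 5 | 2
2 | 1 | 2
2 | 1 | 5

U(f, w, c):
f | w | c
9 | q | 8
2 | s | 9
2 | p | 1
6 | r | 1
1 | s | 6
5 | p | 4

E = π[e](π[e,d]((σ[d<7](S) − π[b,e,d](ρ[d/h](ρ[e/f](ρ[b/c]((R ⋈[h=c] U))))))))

Stepwise |·|:
  S → 4
  σ[d<7](S) → 4
  R → 5
  U → 6
  (R ⋈[h=c] U) → 5
  ρ[b/c]((R ⋈[h=c] U)) → 5
  ρ[e/f](ρ[b/c]((R ⋈[h=c] U))) → 5
  ρ[d/h](ρ[e/f](ρ[b/c]((R ⋈[h=c] U)))) → 5
  π[b,e,d](ρ[d/h](ρ[e/f](ρ[b/c]((R ⋈[h=c] U))))) → 5
  (σ[d<7](S) − π[b,e,d](ρ[d/h](ρ[e/f](ρ[b/c]((R ⋈[h=c] U)))))) → 4
  π[e,d]((σ[d<7](S) − π[b,e,d](ρ[d/h](ρ[e/f](ρ[b/c]((R ⋈[h=c] U))))))) → 4
  π[e](π[e,d]((σ[d<7](S) − π[b,e,d](ρ[d/h](ρ[e/f](ρ[b/c]((R ⋈[h=c] U)))))))) → 4

|E| = 4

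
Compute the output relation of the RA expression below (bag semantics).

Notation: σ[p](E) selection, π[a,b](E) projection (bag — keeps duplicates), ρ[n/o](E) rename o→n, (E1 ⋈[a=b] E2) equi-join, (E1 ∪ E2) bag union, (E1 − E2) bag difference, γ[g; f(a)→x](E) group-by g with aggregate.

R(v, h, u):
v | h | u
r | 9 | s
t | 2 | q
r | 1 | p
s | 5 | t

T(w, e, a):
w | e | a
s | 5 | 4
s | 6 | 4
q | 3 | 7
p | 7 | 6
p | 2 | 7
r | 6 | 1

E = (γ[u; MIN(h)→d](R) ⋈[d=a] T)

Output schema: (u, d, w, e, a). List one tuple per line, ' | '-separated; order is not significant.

Per-node cardinality:
  R → 4
  γ[u; MIN(h)→d](R) → 4
  T → 6
  (γ[u; MIN(h)→d](R) ⋈[d=a] T) → 1

== RESULT ==
u | d | w | e | a
p | 1 | r | 6 | 1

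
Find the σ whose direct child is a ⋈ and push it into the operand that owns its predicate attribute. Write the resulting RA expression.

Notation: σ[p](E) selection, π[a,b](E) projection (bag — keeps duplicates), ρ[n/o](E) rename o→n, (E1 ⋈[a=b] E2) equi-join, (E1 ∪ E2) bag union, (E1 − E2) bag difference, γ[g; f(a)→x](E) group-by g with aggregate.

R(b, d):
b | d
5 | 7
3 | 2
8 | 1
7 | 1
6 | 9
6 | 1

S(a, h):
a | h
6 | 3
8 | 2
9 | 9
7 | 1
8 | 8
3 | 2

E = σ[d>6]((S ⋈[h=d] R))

σ filters on d, owned by the right side.
E' = (S ⋈[h=d] σ[d>6](R))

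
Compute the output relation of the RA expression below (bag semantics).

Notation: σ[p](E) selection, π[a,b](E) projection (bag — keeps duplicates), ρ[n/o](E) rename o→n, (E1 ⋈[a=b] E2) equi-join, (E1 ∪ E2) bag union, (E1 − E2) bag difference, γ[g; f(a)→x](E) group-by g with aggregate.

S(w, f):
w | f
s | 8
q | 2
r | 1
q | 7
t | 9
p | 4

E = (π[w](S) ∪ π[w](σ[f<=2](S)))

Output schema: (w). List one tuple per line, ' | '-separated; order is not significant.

Stepwise |·|:
  S → 6
  π[w](S) → 6
  S → 6
  σ[f<=2](S) → 2
  π[w](σ[f<=2](S)) → 2
  (π[w](S) ∪ π[w](σ[f<=2](S))) → 8

== RESULT ==
w
p
q
q
q
r
r
s
t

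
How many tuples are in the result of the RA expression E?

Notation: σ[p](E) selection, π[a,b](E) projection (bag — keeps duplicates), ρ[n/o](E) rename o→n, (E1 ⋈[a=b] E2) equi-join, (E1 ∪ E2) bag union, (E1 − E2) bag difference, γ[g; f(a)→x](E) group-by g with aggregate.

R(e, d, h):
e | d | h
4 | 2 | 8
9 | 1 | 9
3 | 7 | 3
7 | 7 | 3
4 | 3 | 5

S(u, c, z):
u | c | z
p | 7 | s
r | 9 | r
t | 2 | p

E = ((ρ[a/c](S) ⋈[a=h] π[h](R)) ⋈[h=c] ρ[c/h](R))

Row counts bottom-up:
  S → 3
  ρ[a/c](S) → 3
  R → 5
  π[h](R) → 5
  (ρ[a/c](S) ⋈[a=h] π[h](R)) → 1
  R → 5
  ρ[c/h](R) → 5
  ((ρ[a/c](S) ⋈[a=h] π[h](R)) ⋈[h=c] ρ[c/h](R)) → 1

|E| = 1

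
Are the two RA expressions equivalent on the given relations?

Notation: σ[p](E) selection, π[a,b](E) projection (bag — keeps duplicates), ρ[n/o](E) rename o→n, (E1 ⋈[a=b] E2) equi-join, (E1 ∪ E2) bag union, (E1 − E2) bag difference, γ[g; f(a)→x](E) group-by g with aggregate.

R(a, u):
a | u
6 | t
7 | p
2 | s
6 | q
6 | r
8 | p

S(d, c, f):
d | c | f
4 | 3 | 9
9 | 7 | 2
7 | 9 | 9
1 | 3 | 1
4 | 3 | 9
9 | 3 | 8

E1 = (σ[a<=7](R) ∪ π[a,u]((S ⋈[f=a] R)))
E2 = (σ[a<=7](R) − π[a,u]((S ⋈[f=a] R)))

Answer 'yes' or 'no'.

E1 subexpression sizes:
  R → 6
  σ[a<=7](R) → 5
  S → 6
  R → 6
  (S ⋈[f=a] R) → 2
  π[a,u]((S ⋈[f=a] R)) → 2
  (σ[a<=7](R) ∪ π[a,u]((S ⋈[f=a] R))) → 7
E2 subexpression sizes:
  R → 6
  σ[a<=7](R) → 5
  S → 6
  R → 6
  (S ⋈[f=a] R) → 2
  π[a,u]((S ⋈[f=a] R)) → 2
  (σ[a<=7](R) − π[a,u]((S ⋈[f=a] R))) → 4

E1 result:
a | u
2 | s
2 | s
6 | q
6 | r
6 | t
7 | p
8 | p
E2 result:
a | u
6 | q
6 | r
6 | t
7 | p
Witness: (2, 's') appears 2× in E1 but 0× in E2.

no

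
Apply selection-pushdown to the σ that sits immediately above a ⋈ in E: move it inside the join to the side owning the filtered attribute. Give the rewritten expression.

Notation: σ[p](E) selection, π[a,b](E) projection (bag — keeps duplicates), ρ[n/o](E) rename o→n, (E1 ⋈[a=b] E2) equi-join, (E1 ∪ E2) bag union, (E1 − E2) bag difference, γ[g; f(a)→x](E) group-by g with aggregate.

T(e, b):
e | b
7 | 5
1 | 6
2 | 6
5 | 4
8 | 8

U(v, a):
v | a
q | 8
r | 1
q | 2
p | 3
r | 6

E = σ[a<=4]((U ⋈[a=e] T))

σ filters on a, owned by the left side.
E' = (σ[a<=4](U) ⋈[a=e] T)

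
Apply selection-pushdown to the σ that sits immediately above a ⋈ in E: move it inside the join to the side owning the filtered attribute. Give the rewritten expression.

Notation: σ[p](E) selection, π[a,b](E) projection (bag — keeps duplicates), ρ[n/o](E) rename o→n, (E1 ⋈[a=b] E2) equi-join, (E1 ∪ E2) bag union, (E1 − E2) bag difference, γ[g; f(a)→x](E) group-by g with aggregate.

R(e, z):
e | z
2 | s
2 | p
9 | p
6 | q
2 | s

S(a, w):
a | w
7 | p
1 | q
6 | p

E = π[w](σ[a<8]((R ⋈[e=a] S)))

σ filters on a, owned by the right side.
E' = π[w]((R ⋈[e=a] σ[a<8](S)))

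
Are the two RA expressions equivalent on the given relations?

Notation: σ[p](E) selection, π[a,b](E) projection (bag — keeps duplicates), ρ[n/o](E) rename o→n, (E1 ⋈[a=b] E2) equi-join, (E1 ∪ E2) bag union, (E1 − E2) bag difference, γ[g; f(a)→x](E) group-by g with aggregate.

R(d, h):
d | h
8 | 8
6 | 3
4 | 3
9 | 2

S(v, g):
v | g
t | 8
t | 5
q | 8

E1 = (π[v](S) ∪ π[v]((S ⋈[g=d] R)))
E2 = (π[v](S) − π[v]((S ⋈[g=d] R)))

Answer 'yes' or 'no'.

E1 row counts bottom-up:
  S → 3
  π[v](S) → 3
  S → 3
  R → 4
  (S ⋈[g=d] R) → 2
  π[v]((S ⋈[g=d] R)) → 2
  (π[v](S) ∪ π[v]((S ⋈[g=d] R))) → 5
E2 row counts bottom-up:
  S → 3
  π[v](S) → 3
  S → 3
  R → 4
  (S ⋈[g=d] R) → 2
  π[v]((S ⋈[g=d] R)) → 2
  (π[v](S) − π[v]((S ⋈[g=d] R))) → 1

E1 result:
v
q
q
t
t
t
E2 result:
v
t
Witness: ('t',) appears 3× in E1 but 1× in E2.

no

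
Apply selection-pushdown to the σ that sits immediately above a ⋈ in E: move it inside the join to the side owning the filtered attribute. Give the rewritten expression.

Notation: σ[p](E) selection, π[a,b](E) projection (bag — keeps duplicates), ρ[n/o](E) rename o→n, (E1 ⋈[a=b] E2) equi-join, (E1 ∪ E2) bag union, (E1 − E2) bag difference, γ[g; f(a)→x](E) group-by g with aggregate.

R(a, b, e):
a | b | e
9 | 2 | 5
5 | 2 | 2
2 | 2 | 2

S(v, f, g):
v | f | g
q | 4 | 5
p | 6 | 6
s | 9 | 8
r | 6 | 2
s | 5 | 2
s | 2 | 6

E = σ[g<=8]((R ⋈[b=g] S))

σ filters on g, owned by the right side.
E' = (R ⋈[b=g] σ[g<=8](S))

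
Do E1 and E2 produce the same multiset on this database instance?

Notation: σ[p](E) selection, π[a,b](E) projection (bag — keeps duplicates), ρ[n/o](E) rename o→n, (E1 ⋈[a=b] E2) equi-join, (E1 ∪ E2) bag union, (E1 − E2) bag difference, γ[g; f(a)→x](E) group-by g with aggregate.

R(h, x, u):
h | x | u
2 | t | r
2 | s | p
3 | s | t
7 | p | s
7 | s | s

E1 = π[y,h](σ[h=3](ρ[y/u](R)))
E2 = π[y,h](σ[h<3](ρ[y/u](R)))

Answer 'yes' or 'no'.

E1 subexpression sizes:
  R → 5
  ρ[y/u](R) → 5
  σ[h=3](ρ[y/u](R)) → 1
  π[y,h](σ[h=3](ρ[y/u](R))) → 1
E2 subexpression sizes:
  R → 5
  ρ[y/u](R) → 5
  σ[h<3](ρ[y/u](R)) → 2
  π[y,h](σ[h<3](ρ[y/u](R))) → 2

E1 result:
y | h
t | 3
E2 result:
y | h
p | 2
r | 2
Witness: ('t', 3) appears 1× in E1 but 0× in E2.

no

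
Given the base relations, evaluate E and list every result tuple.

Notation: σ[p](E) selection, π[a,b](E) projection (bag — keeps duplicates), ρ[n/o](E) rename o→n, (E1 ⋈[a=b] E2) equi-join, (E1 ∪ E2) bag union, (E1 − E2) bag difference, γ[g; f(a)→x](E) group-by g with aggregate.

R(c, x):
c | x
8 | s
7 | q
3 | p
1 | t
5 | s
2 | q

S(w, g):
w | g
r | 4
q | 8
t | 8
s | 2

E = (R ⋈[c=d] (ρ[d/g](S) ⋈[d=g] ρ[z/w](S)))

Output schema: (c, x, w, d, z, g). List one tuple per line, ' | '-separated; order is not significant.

Stepwise |·|:
  R → 6
  S → 4
  ρ[d/g](S) → 4
  S → 4
  ρ[z/w](S) → 4
  (ρ[d/g](S) ⋈[d=g] ρ[z/w](S)) → 6
  (R ⋈[c=d] (ρ[d/g](S) ⋈[d=g] ρ[z/w](S))) → 5

== RESULT ==
c | x | w | d | z | g
2 | q | s | 2 | s | 2
8 | s | q | 8 | q | 8
8 | s | q | 8 | t | 8
8 | s | t | 8 | q | 8
8 | s | t | 8 | t | 8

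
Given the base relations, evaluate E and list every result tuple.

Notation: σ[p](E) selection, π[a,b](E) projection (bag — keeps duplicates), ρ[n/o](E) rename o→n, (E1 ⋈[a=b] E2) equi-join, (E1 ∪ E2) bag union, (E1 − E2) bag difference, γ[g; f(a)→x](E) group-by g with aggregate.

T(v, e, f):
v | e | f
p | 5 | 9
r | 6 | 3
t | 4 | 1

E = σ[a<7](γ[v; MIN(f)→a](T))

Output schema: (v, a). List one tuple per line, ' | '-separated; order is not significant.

Subexpression sizes:
  T → 3
  γ[v; MIN(f)→a](T) → 3
  σ[a<7](γ[v; MIN(f)→a](T)) → 2

== RESULT ==
v | a
r | 3
t | 1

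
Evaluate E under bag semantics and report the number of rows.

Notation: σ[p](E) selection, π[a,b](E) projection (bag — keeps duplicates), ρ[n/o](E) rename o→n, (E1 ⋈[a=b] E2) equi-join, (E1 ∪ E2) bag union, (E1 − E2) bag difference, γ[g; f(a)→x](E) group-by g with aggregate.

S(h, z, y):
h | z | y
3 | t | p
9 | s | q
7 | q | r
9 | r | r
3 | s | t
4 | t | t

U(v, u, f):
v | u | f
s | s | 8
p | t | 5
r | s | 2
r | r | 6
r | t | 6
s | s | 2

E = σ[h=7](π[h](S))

Row counts bottom-up:
  S → 6
  π[h](S) → 6
  σ[h=7](π[h](S)) → 1

|E| = 1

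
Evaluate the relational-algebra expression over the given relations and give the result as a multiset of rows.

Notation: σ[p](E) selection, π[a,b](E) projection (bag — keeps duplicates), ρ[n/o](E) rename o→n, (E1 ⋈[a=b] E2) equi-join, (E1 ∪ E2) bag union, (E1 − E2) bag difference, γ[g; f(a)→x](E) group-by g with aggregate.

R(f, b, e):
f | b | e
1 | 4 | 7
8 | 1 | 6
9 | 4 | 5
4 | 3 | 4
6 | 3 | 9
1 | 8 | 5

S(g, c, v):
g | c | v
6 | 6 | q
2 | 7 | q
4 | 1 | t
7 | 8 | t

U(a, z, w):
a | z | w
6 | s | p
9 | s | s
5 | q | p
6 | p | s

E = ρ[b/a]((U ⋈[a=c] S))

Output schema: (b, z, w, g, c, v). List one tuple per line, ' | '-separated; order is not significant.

Per-node cardinality:
  U → 4
  S → 4
  (U ⋈[a=c] S) → 2
  ρ[b/a]((U ⋈[a=c] S)) → 2

== RESULT ==
b | z | w | g | c | v
6 | p | s | 6 | 6 | q
6 | s | p | 6 | 6 | q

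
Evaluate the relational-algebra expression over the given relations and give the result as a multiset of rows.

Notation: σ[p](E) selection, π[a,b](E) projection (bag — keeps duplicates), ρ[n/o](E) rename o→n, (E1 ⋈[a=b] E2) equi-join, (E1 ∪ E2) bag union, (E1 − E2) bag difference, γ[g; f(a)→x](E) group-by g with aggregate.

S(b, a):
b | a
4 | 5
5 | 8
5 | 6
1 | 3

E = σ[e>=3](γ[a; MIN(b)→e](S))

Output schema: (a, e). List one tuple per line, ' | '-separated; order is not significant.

Subexpression sizes:
  S → 4
  γ[a; MIN(b)→e](S) → 4
  σ[e>=3](γ[a; MIN(b)→e](S)) → 3

== RESULT ==
a | e
5 | 4
6 | 5
8 | 5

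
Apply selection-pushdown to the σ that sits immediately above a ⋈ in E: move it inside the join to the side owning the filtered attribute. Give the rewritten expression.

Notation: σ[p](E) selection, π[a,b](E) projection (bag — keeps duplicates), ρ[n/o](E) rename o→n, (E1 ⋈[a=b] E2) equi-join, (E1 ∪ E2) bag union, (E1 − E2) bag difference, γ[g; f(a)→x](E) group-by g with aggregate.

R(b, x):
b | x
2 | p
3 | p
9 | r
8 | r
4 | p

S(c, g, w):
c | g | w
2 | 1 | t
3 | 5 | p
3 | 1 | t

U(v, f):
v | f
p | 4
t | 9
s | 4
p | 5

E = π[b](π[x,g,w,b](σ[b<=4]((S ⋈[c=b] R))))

σ filters on b, owned by the right side.
E' = π[b](π[x,g,w,b]((S ⋈[c=b] σ[b<=4](R))))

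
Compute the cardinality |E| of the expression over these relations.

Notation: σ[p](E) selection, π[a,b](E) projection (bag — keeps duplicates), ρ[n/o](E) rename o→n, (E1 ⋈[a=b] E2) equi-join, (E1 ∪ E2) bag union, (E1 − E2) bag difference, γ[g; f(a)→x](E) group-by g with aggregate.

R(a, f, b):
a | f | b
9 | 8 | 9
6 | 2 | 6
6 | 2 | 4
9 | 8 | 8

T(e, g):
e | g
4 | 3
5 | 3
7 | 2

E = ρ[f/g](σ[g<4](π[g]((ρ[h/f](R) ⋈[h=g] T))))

Stepwise |·|:
  R → 4
  ρ[h/f](R) → 4
  T → 3
  (ρ[h/f](R) ⋈[h=g] T) → 2
  π[g]((ρ[h/f](R) ⋈[h=g] T)) → 2
  σ[g<4](π[g]((ρ[h/f](R) ⋈[h=g] T))) → 2
  ρ[f/g](σ[g<4](π[g]((ρ[h/f](R) ⋈[h=g] T)))) → 2

|E| = 2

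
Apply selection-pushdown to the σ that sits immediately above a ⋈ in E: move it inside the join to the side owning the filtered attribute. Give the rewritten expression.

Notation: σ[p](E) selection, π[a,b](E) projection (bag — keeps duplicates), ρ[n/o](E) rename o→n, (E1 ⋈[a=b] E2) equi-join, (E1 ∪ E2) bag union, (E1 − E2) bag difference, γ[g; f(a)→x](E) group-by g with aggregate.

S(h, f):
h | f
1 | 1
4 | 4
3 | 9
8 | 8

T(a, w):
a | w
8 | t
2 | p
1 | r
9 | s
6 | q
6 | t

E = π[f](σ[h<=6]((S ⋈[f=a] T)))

σ filters on h, owned by the left side.
E' = π[f]((σ[h<=6](S) ⋈[f=a] T))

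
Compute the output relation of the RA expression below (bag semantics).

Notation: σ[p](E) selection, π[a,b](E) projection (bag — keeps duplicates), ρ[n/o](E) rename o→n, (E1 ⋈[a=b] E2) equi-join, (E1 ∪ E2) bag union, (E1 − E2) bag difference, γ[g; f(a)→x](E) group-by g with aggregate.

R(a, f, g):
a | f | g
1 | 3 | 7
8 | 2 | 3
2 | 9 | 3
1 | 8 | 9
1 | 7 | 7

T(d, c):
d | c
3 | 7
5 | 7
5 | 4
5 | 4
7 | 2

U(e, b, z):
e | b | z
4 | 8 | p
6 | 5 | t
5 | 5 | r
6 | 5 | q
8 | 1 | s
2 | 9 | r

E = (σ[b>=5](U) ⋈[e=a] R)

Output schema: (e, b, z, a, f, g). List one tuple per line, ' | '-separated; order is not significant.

Row counts bottom-up:
  U → 6
  σ[b>=5](U) → 5
  R → 5
  (σ[b>=5](U) ⋈[e=a] R) → 1

== RESULT ==
e | b | z | a | f | g
2 | 9 | r | 2 | 9 | 3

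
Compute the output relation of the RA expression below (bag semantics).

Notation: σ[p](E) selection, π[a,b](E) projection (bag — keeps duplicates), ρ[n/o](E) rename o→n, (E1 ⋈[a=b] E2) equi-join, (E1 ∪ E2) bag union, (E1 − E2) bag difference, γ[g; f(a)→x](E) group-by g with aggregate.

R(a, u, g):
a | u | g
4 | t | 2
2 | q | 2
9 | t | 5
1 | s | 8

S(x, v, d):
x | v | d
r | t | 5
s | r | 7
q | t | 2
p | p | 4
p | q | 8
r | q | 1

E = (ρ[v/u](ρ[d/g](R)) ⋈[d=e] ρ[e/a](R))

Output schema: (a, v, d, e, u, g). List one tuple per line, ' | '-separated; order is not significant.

Stepwise |·|:
  R → 4
  ρ[d/g](R) → 4
  ρ[v/u](ρ[d/g](R)) → 4
  R → 4
  ρ[e/a](R) → 4
  (ρ[v/u](ρ[d/g](R)) ⋈[d=e] ρ[e/a](R)) → 2

== RESULT ==
a | v | d | e | u | g
2 | q | 2 | 2 | q | 2
4 | t | 2 | 2 | q | 2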